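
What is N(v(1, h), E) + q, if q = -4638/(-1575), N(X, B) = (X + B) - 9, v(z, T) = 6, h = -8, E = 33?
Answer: 17296/525 ≈ 32.945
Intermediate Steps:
N(X, B) = -9 + B + X (N(X, B) = (B + X) - 9 = -9 + B + X)
q = 1546/525 (q = -4638*(-1/1575) = 1546/525 ≈ 2.9448)
N(v(1, h), E) + q = (-9 + 33 + 6) + 1546/525 = 30 + 1546/525 = 17296/525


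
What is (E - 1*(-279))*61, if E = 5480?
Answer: 351299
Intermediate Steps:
(E - 1*(-279))*61 = (5480 - 1*(-279))*61 = (5480 + 279)*61 = 5759*61 = 351299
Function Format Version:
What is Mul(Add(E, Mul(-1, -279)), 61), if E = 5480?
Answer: 351299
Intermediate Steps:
Mul(Add(E, Mul(-1, -279)), 61) = Mul(Add(5480, Mul(-1, -279)), 61) = Mul(Add(5480, 279), 61) = Mul(5759, 61) = 351299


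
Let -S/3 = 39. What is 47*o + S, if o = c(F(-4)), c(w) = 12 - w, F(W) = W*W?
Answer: -305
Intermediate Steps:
S = -117 (S = -3*39 = -117)
F(W) = W²
o = -4 (o = 12 - 1*(-4)² = 12 - 1*16 = 12 - 16 = -4)
47*o + S = 47*(-4) - 117 = -188 - 117 = -305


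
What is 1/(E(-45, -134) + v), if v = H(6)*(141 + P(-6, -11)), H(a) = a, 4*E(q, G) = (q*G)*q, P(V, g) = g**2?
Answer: -2/132531 ≈ -1.5091e-5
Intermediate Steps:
E(q, G) = G*q**2/4 (E(q, G) = ((q*G)*q)/4 = ((G*q)*q)/4 = (G*q**2)/4 = G*q**2/4)
v = 1572 (v = 6*(141 + (-11)**2) = 6*(141 + 121) = 6*262 = 1572)
1/(E(-45, -134) + v) = 1/((1/4)*(-134)*(-45)**2 + 1572) = 1/((1/4)*(-134)*2025 + 1572) = 1/(-135675/2 + 1572) = 1/(-132531/2) = -2/132531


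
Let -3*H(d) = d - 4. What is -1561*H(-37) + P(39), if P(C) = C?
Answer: -63884/3 ≈ -21295.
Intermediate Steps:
H(d) = 4/3 - d/3 (H(d) = -(d - 4)/3 = -(-4 + d)/3 = 4/3 - d/3)
-1561*H(-37) + P(39) = -1561*(4/3 - 1/3*(-37)) + 39 = -1561*(4/3 + 37/3) + 39 = -1561*41/3 + 39 = -64001/3 + 39 = -63884/3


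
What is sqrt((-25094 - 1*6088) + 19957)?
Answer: 5*I*sqrt(449) ≈ 105.95*I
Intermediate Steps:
sqrt((-25094 - 1*6088) + 19957) = sqrt((-25094 - 6088) + 19957) = sqrt(-31182 + 19957) = sqrt(-11225) = 5*I*sqrt(449)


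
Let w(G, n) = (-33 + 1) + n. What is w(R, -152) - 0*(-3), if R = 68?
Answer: -184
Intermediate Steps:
w(G, n) = -32 + n
w(R, -152) - 0*(-3) = (-32 - 152) - 0*(-3) = -184 - 1*0 = -184 + 0 = -184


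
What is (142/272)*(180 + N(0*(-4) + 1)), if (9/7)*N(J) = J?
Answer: 115517/1224 ≈ 94.377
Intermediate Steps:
N(J) = 7*J/9
(142/272)*(180 + N(0*(-4) + 1)) = (142/272)*(180 + 7*(0*(-4) + 1)/9) = (142*(1/272))*(180 + 7*(0 + 1)/9) = 71*(180 + (7/9)*1)/136 = 71*(180 + 7/9)/136 = (71/136)*(1627/9) = 115517/1224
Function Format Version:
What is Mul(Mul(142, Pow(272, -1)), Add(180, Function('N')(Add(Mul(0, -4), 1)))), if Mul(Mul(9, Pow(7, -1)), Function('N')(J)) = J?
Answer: Rational(115517, 1224) ≈ 94.377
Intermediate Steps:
Function('N')(J) = Mul(Rational(7, 9), J)
Mul(Mul(142, Pow(272, -1)), Add(180, Function('N')(Add(Mul(0, -4), 1)))) = Mul(Mul(142, Pow(272, -1)), Add(180, Mul(Rational(7, 9), Add(Mul(0, -4), 1)))) = Mul(Mul(142, Rational(1, 272)), Add(180, Mul(Rational(7, 9), Add(0, 1)))) = Mul(Rational(71, 136), Add(180, Mul(Rational(7, 9), 1))) = Mul(Rational(71, 136), Add(180, Rational(7, 9))) = Mul(Rational(71, 136), Rational(1627, 9)) = Rational(115517, 1224)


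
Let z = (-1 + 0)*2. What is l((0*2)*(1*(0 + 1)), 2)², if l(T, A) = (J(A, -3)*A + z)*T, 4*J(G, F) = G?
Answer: 0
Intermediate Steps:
J(G, F) = G/4
z = -2 (z = -1*2 = -2)
l(T, A) = T*(-2 + A²/4) (l(T, A) = ((A/4)*A - 2)*T = (A²/4 - 2)*T = (-2 + A²/4)*T = T*(-2 + A²/4))
l((0*2)*(1*(0 + 1)), 2)² = (((0*2)*(1*(0 + 1)))*(-8 + 2²)/4)² = ((0*(1*1))*(-8 + 4)/4)² = ((¼)*(0*1)*(-4))² = ((¼)*0*(-4))² = 0² = 0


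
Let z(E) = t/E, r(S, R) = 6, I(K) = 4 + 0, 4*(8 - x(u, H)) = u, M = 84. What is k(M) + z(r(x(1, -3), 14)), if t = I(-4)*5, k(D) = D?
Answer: 262/3 ≈ 87.333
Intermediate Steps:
x(u, H) = 8 - u/4
I(K) = 4
t = 20 (t = 4*5 = 20)
z(E) = 20/E
k(M) + z(r(x(1, -3), 14)) = 84 + 20/6 = 84 + 20*(⅙) = 84 + 10/3 = 262/3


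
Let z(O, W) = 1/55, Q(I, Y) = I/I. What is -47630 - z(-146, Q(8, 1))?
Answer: -2619651/55 ≈ -47630.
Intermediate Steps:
Q(I, Y) = 1
z(O, W) = 1/55
-47630 - z(-146, Q(8, 1)) = -47630 - 1*1/55 = -47630 - 1/55 = -2619651/55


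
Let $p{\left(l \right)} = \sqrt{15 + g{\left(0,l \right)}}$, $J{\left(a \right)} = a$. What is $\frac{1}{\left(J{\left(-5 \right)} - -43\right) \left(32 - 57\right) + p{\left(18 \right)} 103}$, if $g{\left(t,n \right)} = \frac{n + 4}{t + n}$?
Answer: $- \frac{4275}{3286793} - \frac{309 \sqrt{146}}{6573586} \approx -0.0018686$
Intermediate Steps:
$g{\left(t,n \right)} = \frac{4 + n}{n + t}$
$p{\left(l \right)} = \sqrt{15 + \frac{4 + l}{l}}$ ($p{\left(l \right)} = \sqrt{15 + \frac{4 + l}{l + 0}} = \sqrt{15 + \frac{4 + l}{l}}$)
$\frac{1}{\left(J{\left(-5 \right)} - -43\right) \left(32 - 57\right) + p{\left(18 \right)} 103} = \frac{1}{\left(-5 - -43\right) \left(32 - 57\right) + 2 \sqrt{4 + \frac{1}{18}} \cdot 103} = \frac{1}{\left(-5 + 43\right) \left(-25\right) + 2 \sqrt{4 + \frac{1}{18}} \cdot 103} = \frac{1}{38 \left(-25\right) + 2 \sqrt{\frac{73}{18}} \cdot 103} = \frac{1}{-950 + 2 \frac{\sqrt{146}}{6} \cdot 103} = \frac{1}{-950 + \frac{\sqrt{146}}{3} \cdot 103} = \frac{1}{-950 + \frac{103 \sqrt{146}}{3}}$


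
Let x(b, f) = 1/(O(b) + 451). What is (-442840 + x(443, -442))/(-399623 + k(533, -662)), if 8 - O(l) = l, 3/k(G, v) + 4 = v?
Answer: 786483729/709730456 ≈ 1.1081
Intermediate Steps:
k(G, v) = 3/(-4 + v)
O(l) = 8 - l
x(b, f) = 1/(459 - b) (x(b, f) = 1/((8 - b) + 451) = 1/(459 - b))
(-442840 + x(443, -442))/(-399623 + k(533, -662)) = (-442840 - 1/(-459 + 443))/(-399623 + 3/(-4 - 662)) = (-442840 - 1/(-16))/(-399623 + 3/(-666)) = (-442840 - 1*(-1/16))/(-399623 + 3*(-1/666)) = (-442840 + 1/16)/(-399623 - 1/222) = -7085439/(16*(-88716307/222)) = -7085439/16*(-222/88716307) = 786483729/709730456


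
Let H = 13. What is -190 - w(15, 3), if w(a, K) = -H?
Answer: -177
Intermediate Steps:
w(a, K) = -13 (w(a, K) = -1*13 = -13)
-190 - w(15, 3) = -190 - 1*(-13) = -190 + 13 = -177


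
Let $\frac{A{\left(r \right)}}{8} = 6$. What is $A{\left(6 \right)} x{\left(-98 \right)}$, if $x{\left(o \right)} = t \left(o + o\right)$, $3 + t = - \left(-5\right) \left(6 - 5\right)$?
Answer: $-18816$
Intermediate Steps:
$t = 2$ ($t = -3 - - 5 \left(6 - 5\right) = -3 - \left(-5\right) 1 = -3 - -5 = -3 + 5 = 2$)
$x{\left(o \right)} = 4 o$ ($x{\left(o \right)} = 2 \left(o + o\right) = 2 \cdot 2 o = 4 o$)
$A{\left(r \right)} = 48$ ($A{\left(r \right)} = 8 \cdot 6 = 48$)
$A{\left(6 \right)} x{\left(-98 \right)} = 48 \cdot 4 \left(-98\right) = 48 \left(-392\right) = -18816$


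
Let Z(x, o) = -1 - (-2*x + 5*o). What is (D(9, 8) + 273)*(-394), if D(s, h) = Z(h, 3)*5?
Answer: -107562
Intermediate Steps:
Z(x, o) = -1 - 5*o + 2*x (Z(x, o) = -1 + (-5*o + 2*x) = -1 - 5*o + 2*x)
D(s, h) = -80 + 10*h (D(s, h) = (-1 - 5*3 + 2*h)*5 = (-1 - 15 + 2*h)*5 = (-16 + 2*h)*5 = -80 + 10*h)
(D(9, 8) + 273)*(-394) = ((-80 + 10*8) + 273)*(-394) = ((-80 + 80) + 273)*(-394) = (0 + 273)*(-394) = 273*(-394) = -107562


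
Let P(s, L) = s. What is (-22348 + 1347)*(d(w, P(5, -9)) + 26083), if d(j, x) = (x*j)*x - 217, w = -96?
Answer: -492809466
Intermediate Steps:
d(j, x) = -217 + j*x² (d(j, x) = (j*x)*x - 217 = j*x² - 217 = -217 + j*x²)
(-22348 + 1347)*(d(w, P(5, -9)) + 26083) = (-22348 + 1347)*((-217 - 96*5²) + 26083) = -21001*((-217 - 96*25) + 26083) = -21001*((-217 - 2400) + 26083) = -21001*(-2617 + 26083) = -21001*23466 = -492809466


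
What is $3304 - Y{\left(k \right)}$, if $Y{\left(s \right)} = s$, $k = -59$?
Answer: $3363$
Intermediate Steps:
$3304 - Y{\left(k \right)} = 3304 - -59 = 3304 + 59 = 3363$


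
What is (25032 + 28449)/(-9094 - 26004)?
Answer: -53481/35098 ≈ -1.5238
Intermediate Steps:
(25032 + 28449)/(-9094 - 26004) = 53481/(-35098) = 53481*(-1/35098) = -53481/35098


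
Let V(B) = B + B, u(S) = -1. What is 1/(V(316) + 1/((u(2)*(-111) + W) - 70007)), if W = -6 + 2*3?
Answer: 69896/44174271 ≈ 0.0015823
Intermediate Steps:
W = 0 (W = -6 + 6 = 0)
V(B) = 2*B
1/(V(316) + 1/((u(2)*(-111) + W) - 70007)) = 1/(2*316 + 1/((-1*(-111) + 0) - 70007)) = 1/(632 + 1/((111 + 0) - 70007)) = 1/(632 + 1/(111 - 70007)) = 1/(632 + 1/(-69896)) = 1/(632 - 1/69896) = 1/(44174271/69896) = 69896/44174271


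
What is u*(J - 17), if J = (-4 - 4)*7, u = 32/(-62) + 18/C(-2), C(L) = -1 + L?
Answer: 14746/31 ≈ 475.68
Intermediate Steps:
u = -202/31 (u = 32/(-62) + 18/(-1 - 2) = 32*(-1/62) + 18/(-3) = -16/31 + 18*(-1/3) = -16/31 - 6 = -202/31 ≈ -6.5161)
J = -56 (J = -8*7 = -56)
u*(J - 17) = -202*(-56 - 17)/31 = -202/31*(-73) = 14746/31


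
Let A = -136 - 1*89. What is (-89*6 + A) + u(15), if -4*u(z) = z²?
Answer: -3261/4 ≈ -815.25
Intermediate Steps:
A = -225 (A = -136 - 89 = -225)
u(z) = -z²/4
(-89*6 + A) + u(15) = (-89*6 - 225) - ¼*15² = (-534 - 225) - ¼*225 = -759 - 225/4 = -3261/4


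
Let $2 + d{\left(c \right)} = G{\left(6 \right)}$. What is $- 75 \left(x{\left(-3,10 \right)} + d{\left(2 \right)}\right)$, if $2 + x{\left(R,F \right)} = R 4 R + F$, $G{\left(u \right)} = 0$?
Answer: $-3150$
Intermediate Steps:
$d{\left(c \right)} = -2$ ($d{\left(c \right)} = -2 + 0 = -2$)
$x{\left(R,F \right)} = -2 + F + 4 R^{2}$ ($x{\left(R,F \right)} = -2 + \left(R 4 R + F\right) = -2 + \left(4 R R + F\right) = -2 + \left(4 R^{2} + F\right) = -2 + \left(F + 4 R^{2}\right) = -2 + F + 4 R^{2}$)
$- 75 \left(x{\left(-3,10 \right)} + d{\left(2 \right)}\right) = - 75 \left(\left(-2 + 10 + 4 \left(-3\right)^{2}\right) - 2\right) = - 75 \left(\left(-2 + 10 + 4 \cdot 9\right) - 2\right) = - 75 \left(\left(-2 + 10 + 36\right) - 2\right) = - 75 \left(44 - 2\right) = \left(-75\right) 42 = -3150$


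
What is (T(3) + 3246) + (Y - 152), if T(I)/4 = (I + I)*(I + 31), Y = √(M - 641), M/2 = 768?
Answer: 3910 + √895 ≈ 3939.9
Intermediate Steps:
M = 1536 (M = 2*768 = 1536)
Y = √895 (Y = √(1536 - 641) = √895 ≈ 29.917)
T(I) = 8*I*(31 + I) (T(I) = 4*((I + I)*(I + 31)) = 4*((2*I)*(31 + I)) = 4*(2*I*(31 + I)) = 8*I*(31 + I))
(T(3) + 3246) + (Y - 152) = (8*3*(31 + 3) + 3246) + (√895 - 152) = (8*3*34 + 3246) + (-152 + √895) = (816 + 3246) + (-152 + √895) = 4062 + (-152 + √895) = 3910 + √895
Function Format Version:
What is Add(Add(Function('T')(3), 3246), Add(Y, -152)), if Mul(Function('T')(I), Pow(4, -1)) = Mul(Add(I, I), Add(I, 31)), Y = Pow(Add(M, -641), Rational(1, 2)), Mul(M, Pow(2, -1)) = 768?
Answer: Add(3910, Pow(895, Rational(1, 2))) ≈ 3939.9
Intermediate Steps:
M = 1536 (M = Mul(2, 768) = 1536)
Y = Pow(895, Rational(1, 2)) (Y = Pow(Add(1536, -641), Rational(1, 2)) = Pow(895, Rational(1, 2)) ≈ 29.917)
Function('T')(I) = Mul(8, I, Add(31, I)) (Function('T')(I) = Mul(4, Mul(Add(I, I), Add(I, 31))) = Mul(4, Mul(Mul(2, I), Add(31, I))) = Mul(4, Mul(2, I, Add(31, I))) = Mul(8, I, Add(31, I)))
Add(Add(Function('T')(3), 3246), Add(Y, -152)) = Add(Add(Mul(8, 3, Add(31, 3)), 3246), Add(Pow(895, Rational(1, 2)), -152)) = Add(Add(Mul(8, 3, 34), 3246), Add(-152, Pow(895, Rational(1, 2)))) = Add(Add(816, 3246), Add(-152, Pow(895, Rational(1, 2)))) = Add(4062, Add(-152, Pow(895, Rational(1, 2)))) = Add(3910, Pow(895, Rational(1, 2)))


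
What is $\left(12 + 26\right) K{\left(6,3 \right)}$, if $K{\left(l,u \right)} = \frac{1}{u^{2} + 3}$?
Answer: $\frac{19}{6} \approx 3.1667$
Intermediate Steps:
$K{\left(l,u \right)} = \frac{1}{3 + u^{2}}$
$\left(12 + 26\right) K{\left(6,3 \right)} = \frac{12 + 26}{3 + 3^{2}} = \frac{38}{3 + 9} = \frac{38}{12} = 38 \cdot \frac{1}{12} = \frac{19}{6}$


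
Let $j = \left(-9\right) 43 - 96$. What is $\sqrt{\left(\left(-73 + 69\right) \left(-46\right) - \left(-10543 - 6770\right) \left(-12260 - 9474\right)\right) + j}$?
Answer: $i \sqrt{376281041} \approx 19398.0 i$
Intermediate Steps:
$j = -483$ ($j = -387 - 96 = -483$)
$\sqrt{\left(\left(-73 + 69\right) \left(-46\right) - \left(-10543 - 6770\right) \left(-12260 - 9474\right)\right) + j} = \sqrt{\left(\left(-73 + 69\right) \left(-46\right) - \left(-10543 - 6770\right) \left(-12260 - 9474\right)\right) - 483} = \sqrt{\left(\left(-4\right) \left(-46\right) - \left(-17313\right) \left(-21734\right)\right) - 483} = \sqrt{\left(184 - 376280742\right) - 483} = \sqrt{-376280558 - 483} = \sqrt{-376281041} = i \sqrt{376281041}$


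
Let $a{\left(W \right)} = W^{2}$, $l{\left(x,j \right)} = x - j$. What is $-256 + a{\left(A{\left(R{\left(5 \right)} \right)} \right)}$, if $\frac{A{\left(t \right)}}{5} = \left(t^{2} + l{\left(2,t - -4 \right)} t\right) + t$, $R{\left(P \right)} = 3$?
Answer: $-31$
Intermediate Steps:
$A{\left(t \right)} = 5 t + 5 t^{2} + 5 t \left(-2 - t\right)$ ($A{\left(t \right)} = 5 \left(\left(t^{2} + \left(2 - \left(t - -4\right)\right) t\right) + t\right) = 5 \left(\left(t^{2} + \left(2 - \left(t + 4\right)\right) t\right) + t\right) = 5 \left(\left(t^{2} + \left(2 - \left(4 + t\right)\right) t\right) + t\right) = 5 \left(\left(t^{2} + \left(-2 - t\right) t\right) + t\right) = 5 \left(\left(t^{2} + t \left(-2 - t\right)\right) + t\right) = 5 \left(t + t^{2} + t \left(-2 - t\right)\right) = 5 t + 5 t^{2} + 5 t \left(-2 - t\right)$)
$-256 + a{\left(A{\left(R{\left(5 \right)} \right)} \right)} = -256 + \left(\left(-5\right) 3\right)^{2} = -256 + \left(-15\right)^{2} = -256 + 225 = -31$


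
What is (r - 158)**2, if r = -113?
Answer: 73441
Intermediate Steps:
(r - 158)**2 = (-113 - 158)**2 = (-271)**2 = 73441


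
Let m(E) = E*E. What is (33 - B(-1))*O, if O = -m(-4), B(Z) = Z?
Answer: -544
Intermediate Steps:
m(E) = E**2
O = -16 (O = -1*(-4)**2 = -1*16 = -16)
(33 - B(-1))*O = (33 - 1*(-1))*(-16) = (33 + 1)*(-16) = 34*(-16) = -544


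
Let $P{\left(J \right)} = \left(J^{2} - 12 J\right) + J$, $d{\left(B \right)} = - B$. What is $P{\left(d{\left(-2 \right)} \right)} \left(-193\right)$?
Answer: $3474$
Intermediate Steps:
$P{\left(J \right)} = J^{2} - 11 J$
$P{\left(d{\left(-2 \right)} \right)} \left(-193\right) = \left(-1\right) \left(-2\right) \left(-11 - -2\right) \left(-193\right) = 2 \left(-11 + 2\right) \left(-193\right) = 2 \left(-9\right) \left(-193\right) = \left(-18\right) \left(-193\right) = 3474$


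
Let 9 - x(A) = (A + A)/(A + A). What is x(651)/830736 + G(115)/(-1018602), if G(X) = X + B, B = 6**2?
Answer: -135755/979385823 ≈ -0.00013861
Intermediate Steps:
B = 36
G(X) = 36 + X (G(X) = X + 36 = 36 + X)
x(A) = 8 (x(A) = 9 - (A + A)/(A + A) = 9 - 2*A/(2*A) = 9 - 2*A*1/(2*A) = 9 - 1*1 = 9 - 1 = 8)
x(651)/830736 + G(115)/(-1018602) = 8/830736 + (36 + 115)/(-1018602) = 8*(1/830736) + 151*(-1/1018602) = 1/103842 - 151/1018602 = -135755/979385823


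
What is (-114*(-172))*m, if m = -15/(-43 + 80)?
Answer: -294120/37 ≈ -7949.2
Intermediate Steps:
m = -15/37 ≈ -0.40541
(-114*(-172))*m = -114*(-172)*(-15/37) = 19608*(-15/37) = -294120/37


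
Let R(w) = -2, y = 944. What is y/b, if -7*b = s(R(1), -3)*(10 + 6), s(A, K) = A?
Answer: 413/2 ≈ 206.50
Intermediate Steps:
b = 32/7 (b = -(-2)*(10 + 6)/7 = -(-2)*16/7 = -⅐*(-32) = 32/7 ≈ 4.5714)
y/b = 944/(32/7) = 944*(7/32) = 413/2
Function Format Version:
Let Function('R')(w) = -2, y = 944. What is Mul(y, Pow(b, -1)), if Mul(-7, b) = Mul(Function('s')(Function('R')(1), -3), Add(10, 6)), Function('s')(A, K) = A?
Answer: Rational(413, 2) ≈ 206.50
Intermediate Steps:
b = Rational(32, 7) (b = Mul(Rational(-1, 7), Mul(-2, Add(10, 6))) = Mul(Rational(-1, 7), Mul(-2, 16)) = Mul(Rational(-1, 7), -32) = Rational(32, 7) ≈ 4.5714)
Mul(y, Pow(b, -1)) = Mul(944, Pow(Rational(32, 7), -1)) = Mul(944, Rational(7, 32)) = Rational(413, 2)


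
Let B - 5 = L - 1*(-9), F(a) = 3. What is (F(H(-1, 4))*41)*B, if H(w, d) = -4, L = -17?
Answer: -369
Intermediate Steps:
B = -3 (B = 5 + (-17 - 1*(-9)) = 5 + (-17 + 9) = 5 - 8 = -3)
(F(H(-1, 4))*41)*B = (3*41)*(-3) = 123*(-3) = -369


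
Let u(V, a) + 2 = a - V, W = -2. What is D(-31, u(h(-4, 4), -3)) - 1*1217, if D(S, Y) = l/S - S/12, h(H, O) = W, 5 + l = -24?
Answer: -451415/372 ≈ -1213.5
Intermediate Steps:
l = -29 (l = -5 - 24 = -29)
h(H, O) = -2
u(V, a) = -2 + a - V (u(V, a) = -2 + (a - V) = -2 + a - V)
D(S, Y) = -29/S - S/12
D(-31, u(h(-4, 4), -3)) - 1*1217 = (-29/(-31) - 1/12*(-31)) - 1*1217 = (-29*(-1/31) + 31/12) - 1217 = (29/31 + 31/12) - 1217 = 1309/372 - 1217 = -451415/372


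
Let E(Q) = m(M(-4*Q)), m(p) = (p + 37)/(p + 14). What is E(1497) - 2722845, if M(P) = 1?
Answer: -40842637/15 ≈ -2.7228e+6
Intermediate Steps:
m(p) = (37 + p)/(14 + p)
E(Q) = 38/15 (E(Q) = (37 + 1)/(14 + 1) = 38/15)
E(1497) - 2722845 = 38/15 - 2722845 = -40842637/15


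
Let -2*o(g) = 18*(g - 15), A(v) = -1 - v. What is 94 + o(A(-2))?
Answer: 220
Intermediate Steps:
o(g) = 135 - 9*g (o(g) = -9*(g - 15) = -9*(-15 + g) = -(-270 + 18*g)/2 = 135 - 9*g)
94 + o(A(-2)) = 94 + (135 - 9*(-1 - 1*(-2))) = 94 + (135 - 9*(-1 + 2)) = 94 + (135 - 9*1) = 94 + (135 - 9) = 94 + 126 = 220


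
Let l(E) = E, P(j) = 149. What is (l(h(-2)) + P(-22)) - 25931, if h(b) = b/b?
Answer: -25781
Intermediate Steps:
h(b) = 1
(l(h(-2)) + P(-22)) - 25931 = (1 + 149) - 25931 = 150 - 25931 = -25781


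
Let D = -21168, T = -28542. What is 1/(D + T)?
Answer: -1/49710 ≈ -2.0117e-5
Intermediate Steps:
1/(D + T) = 1/(-21168 - 28542) = 1/(-49710) = -1/49710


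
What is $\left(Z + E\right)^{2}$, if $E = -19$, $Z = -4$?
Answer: $529$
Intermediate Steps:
$\left(Z + E\right)^{2} = \left(-4 - 19\right)^{2} = \left(-23\right)^{2} = 529$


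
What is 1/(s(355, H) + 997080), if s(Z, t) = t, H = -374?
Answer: 1/996706 ≈ 1.0033e-6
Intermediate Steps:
1/(s(355, H) + 997080) = 1/(-374 + 997080) = 1/996706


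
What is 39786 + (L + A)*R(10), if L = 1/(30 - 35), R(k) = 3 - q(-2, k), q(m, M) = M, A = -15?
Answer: 199462/5 ≈ 39892.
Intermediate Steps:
R(k) = 3 - k
L = -1/5 (L = 1/(-5) = -1/5 ≈ -0.20000)
39786 + (L + A)*R(10) = 39786 + (-1/5 - 15)*(3 - 1*10) = 39786 - 76*(3 - 10)/5 = 39786 - 76/5*(-7) = 39786 + 532/5 = 199462/5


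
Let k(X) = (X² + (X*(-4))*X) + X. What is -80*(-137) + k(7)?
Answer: 10820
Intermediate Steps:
k(X) = X - 3*X² (k(X) = (X² + (-4*X)*X) + X = (X² - 4*X²) + X = -3*X² + X = X - 3*X²)
-80*(-137) + k(7) = -80*(-137) + 7*(1 - 3*7) = 10960 + 7*(1 - 21) = 10960 + 7*(-20) = 10960 - 140 = 10820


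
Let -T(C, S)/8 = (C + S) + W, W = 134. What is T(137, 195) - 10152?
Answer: -13880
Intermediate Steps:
T(C, S) = -1072 - 8*C - 8*S (T(C, S) = -8*((C + S) + 134) = -8*(134 + C + S) = -1072 - 8*C - 8*S)
T(137, 195) - 10152 = (-1072 - 8*137 - 8*195) - 10152 = (-1072 - 1096 - 1560) - 10152 = -3728 - 10152 = -13880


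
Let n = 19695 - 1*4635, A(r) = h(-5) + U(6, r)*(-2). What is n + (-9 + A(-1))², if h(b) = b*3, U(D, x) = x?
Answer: 15544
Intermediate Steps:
h(b) = 3*b
A(r) = -15 - 2*r (A(r) = 3*(-5) + r*(-2) = -15 - 2*r)
n = 15060 (n = 19695 - 4635 = 15060)
n + (-9 + A(-1))² = 15060 + (-9 + (-15 - 2*(-1)))² = 15060 + (-9 + (-15 + 2))² = 15060 + (-9 - 13)² = 15060 + (-22)² = 15060 + 484 = 15544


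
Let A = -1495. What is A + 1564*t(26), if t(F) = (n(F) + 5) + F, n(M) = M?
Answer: 87653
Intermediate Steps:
t(F) = 5 + 2*F (t(F) = (F + 5) + F = (5 + F) + F = 5 + 2*F)
A + 1564*t(26) = -1495 + 1564*(5 + 2*26) = -1495 + 1564*(5 + 52) = -1495 + 1564*57 = -1495 + 89148 = 87653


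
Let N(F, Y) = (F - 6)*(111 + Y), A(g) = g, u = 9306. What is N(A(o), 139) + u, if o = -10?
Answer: 5306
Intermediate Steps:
N(F, Y) = (-6 + F)*(111 + Y)
N(A(o), 139) + u = (-666 - 6*139 + 111*(-10) - 10*139) + 9306 = (-666 - 834 - 1110 - 1390) + 9306 = -4000 + 9306 = 5306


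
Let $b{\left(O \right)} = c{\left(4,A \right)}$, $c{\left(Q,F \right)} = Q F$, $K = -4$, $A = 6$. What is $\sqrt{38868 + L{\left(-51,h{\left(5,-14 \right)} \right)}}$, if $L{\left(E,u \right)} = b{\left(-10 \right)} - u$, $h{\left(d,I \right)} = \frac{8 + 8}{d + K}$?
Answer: $2 \sqrt{9719} \approx 197.17$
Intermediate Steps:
$c{\left(Q,F \right)} = F Q$
$h{\left(d,I \right)} = \frac{16}{-4 + d}$ ($h{\left(d,I \right)} = \frac{8 + 8}{d - 4} = \frac{16}{-4 + d}$)
$b{\left(O \right)} = 24$ ($b{\left(O \right)} = 6 \cdot 4 = 24$)
$L{\left(E,u \right)} = 24 - u$
$\sqrt{38868 + L{\left(-51,h{\left(5,-14 \right)} \right)}} = \sqrt{38868 + \left(24 - \frac{16}{-4 + 5}\right)} = \sqrt{38868 + \left(24 - \frac{16}{1}\right)} = \sqrt{38868 + \left(24 - 16 \cdot 1\right)} = \sqrt{38868 + \left(24 - 16\right)} = \sqrt{38868 + 8} = \sqrt{38876} = 2 \sqrt{9719}$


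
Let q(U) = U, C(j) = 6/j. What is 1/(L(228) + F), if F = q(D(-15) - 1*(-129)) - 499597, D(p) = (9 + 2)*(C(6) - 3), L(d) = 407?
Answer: -1/499083 ≈ -2.0037e-6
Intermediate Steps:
D(p) = -22 (D(p) = (9 + 2)*(6/6 - 3) = 11*(6*(1/6) - 3) = 11*(1 - 3) = 11*(-2) = -22)
F = -499490 (F = (-22 - 1*(-129)) - 499597 = (-22 + 129) - 499597 = 107 - 499597 = -499490)
1/(L(228) + F) = 1/(407 - 499490) = 1/(-499083) = -1/499083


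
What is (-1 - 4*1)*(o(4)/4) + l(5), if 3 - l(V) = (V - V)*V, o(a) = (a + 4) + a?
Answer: -12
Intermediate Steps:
o(a) = 4 + 2*a (o(a) = (4 + a) + a = 4 + 2*a)
l(V) = 3 (l(V) = 3 - (V - V)*V = 3 - 0*V = 3 - 1*0 = 3 + 0 = 3)
(-1 - 4*1)*(o(4)/4) + l(5) = (-1 - 4*1)*((4 + 2*4)/4) + 3 = (-1 - 4)*((4 + 8)*(¼)) + 3 = -60/4 + 3 = -5*3 + 3 = -15 + 3 = -12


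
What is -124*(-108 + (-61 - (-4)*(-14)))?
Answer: 27900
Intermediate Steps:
-124*(-108 + (-61 - (-4)*(-14))) = -124*(-108 + (-61 - 1*56)) = -124*(-108 + (-61 - 56)) = -124*(-108 - 117) = -124*(-225) = 27900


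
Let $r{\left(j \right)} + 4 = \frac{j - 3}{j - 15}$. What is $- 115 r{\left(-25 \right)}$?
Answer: $\frac{759}{2} \approx 379.5$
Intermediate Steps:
$r{\left(j \right)} = -4 + \frac{-3 + j}{-15 + j}$ ($r{\left(j \right)} = -4 + \frac{j - 3}{j - 15} = -4 + \frac{-3 + j}{-15 + j}$)
$- 115 r{\left(-25 \right)} = - 115 \frac{3 \left(19 - -25\right)}{-15 - 25} = - 115 \frac{3 \left(19 + 25\right)}{-40} = - 115 \cdot 3 \left(- \frac{1}{40}\right) 44 = \left(-115\right) \left(- \frac{33}{10}\right) = \frac{759}{2}$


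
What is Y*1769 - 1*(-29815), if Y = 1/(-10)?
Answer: 296381/10 ≈ 29638.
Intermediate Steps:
Y = -⅒ ≈ -0.10000
Y*1769 - 1*(-29815) = -⅒*1769 - 1*(-29815) = -1769/10 + 29815 = 296381/10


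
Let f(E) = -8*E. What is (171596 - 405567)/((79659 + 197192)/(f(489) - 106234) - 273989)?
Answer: 25770969766/30179069245 ≈ 0.85394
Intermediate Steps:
(171596 - 405567)/((79659 + 197192)/(f(489) - 106234) - 273989) = (171596 - 405567)/((79659 + 197192)/(-8*489 - 106234) - 273989) = -233971/(276851/(-3912 - 106234) - 273989) = -233971/(276851/(-110146) - 273989) = -233971/(276851*(-1/110146) - 273989) = -233971/(-276851/110146 - 273989) = -233971/(-30179069245/110146) = -233971*(-110146/30179069245) = 25770969766/30179069245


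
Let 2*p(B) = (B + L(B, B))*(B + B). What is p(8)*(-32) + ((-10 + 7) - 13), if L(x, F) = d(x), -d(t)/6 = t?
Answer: 10224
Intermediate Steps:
d(t) = -6*t
L(x, F) = -6*x
p(B) = -5*B**2 (p(B) = ((B - 6*B)*(B + B))/2 = ((-5*B)*(2*B))/2 = (-10*B**2)/2 = -5*B**2)
p(8)*(-32) + ((-10 + 7) - 13) = -5*8**2*(-32) + ((-10 + 7) - 13) = -5*64*(-32) + (-3 - 13) = -320*(-32) - 16 = 10240 - 16 = 10224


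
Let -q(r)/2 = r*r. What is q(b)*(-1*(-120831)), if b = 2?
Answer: -966648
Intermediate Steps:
q(r) = -2*r² (q(r) = -2*r*r = -2*r²)
q(b)*(-1*(-120831)) = (-2*2²)*(-1*(-120831)) = -2*4*120831 = -8*120831 = -966648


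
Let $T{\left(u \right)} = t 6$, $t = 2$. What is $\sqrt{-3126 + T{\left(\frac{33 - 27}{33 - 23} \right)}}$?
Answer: $3 i \sqrt{346} \approx 55.803 i$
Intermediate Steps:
$T{\left(u \right)} = 12$ ($T{\left(u \right)} = 2 \cdot 6 = 12$)
$\sqrt{-3126 + T{\left(\frac{33 - 27}{33 - 23} \right)}} = \sqrt{-3126 + 12} = \sqrt{-3114} = 3 i \sqrt{346}$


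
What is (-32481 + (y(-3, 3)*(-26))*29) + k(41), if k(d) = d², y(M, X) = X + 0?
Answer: -33062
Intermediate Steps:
y(M, X) = X
(-32481 + (y(-3, 3)*(-26))*29) + k(41) = (-32481 + (3*(-26))*29) + 41² = (-32481 - 78*29) + 1681 = (-32481 - 2262) + 1681 = -34743 + 1681 = -33062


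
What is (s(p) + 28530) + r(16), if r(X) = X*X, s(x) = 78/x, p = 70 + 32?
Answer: 489375/17 ≈ 28787.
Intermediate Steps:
p = 102
r(X) = X²
(s(p) + 28530) + r(16) = (78/102 + 28530) + 16² = (78*(1/102) + 28530) + 256 = (13/17 + 28530) + 256 = 485023/17 + 256 = 489375/17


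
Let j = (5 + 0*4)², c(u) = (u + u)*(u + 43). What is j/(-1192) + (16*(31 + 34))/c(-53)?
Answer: 60659/63176 ≈ 0.96016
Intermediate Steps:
c(u) = 2*u*(43 + u) (c(u) = (2*u)*(43 + u) = 2*u*(43 + u))
j = 25 (j = (5 + 0)² = 5² = 25)
j/(-1192) + (16*(31 + 34))/c(-53) = 25/(-1192) + (16*(31 + 34))/((2*(-53)*(43 - 53))) = 25*(-1/1192) + (16*65)/((2*(-53)*(-10))) = -25/1192 + 1040/1060 = -25/1192 + 1040*(1/1060) = -25/1192 + 52/53 = 60659/63176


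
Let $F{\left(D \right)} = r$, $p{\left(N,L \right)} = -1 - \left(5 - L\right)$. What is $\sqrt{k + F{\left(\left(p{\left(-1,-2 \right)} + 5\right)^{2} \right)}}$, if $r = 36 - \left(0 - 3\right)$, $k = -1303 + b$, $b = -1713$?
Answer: $i \sqrt{2977} \approx 54.562 i$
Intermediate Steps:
$p{\left(N,L \right)} = -6 + L$ ($p{\left(N,L \right)} = -1 + \left(-5 + L\right) = -6 + L$)
$k = -3016$ ($k = -1303 - 1713 = -3016$)
$r = 39$ ($r = 36 - -3 = 36 + 3 = 39$)
$F{\left(D \right)} = 39$
$\sqrt{k + F{\left(\left(p{\left(-1,-2 \right)} + 5\right)^{2} \right)}} = \sqrt{-3016 + 39} = \sqrt{-2977} = i \sqrt{2977}$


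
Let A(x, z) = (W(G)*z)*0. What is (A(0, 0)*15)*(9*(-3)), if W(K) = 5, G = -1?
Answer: 0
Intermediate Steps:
A(x, z) = 0 (A(x, z) = (5*z)*0 = 0)
(A(0, 0)*15)*(9*(-3)) = (0*15)*(9*(-3)) = 0*(-27) = 0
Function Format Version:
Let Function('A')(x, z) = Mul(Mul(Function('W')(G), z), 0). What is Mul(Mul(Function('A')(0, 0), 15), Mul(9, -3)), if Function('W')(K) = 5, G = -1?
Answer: 0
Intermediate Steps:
Function('A')(x, z) = 0 (Function('A')(x, z) = Mul(Mul(5, z), 0) = 0)
Mul(Mul(Function('A')(0, 0), 15), Mul(9, -3)) = Mul(Mul(0, 15), Mul(9, -3)) = Mul(0, -27) = 0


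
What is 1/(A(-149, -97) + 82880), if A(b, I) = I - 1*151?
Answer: 1/82632 ≈ 1.2102e-5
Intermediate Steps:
A(b, I) = -151 + I (A(b, I) = I - 151 = -151 + I)
1/(A(-149, -97) + 82880) = 1/((-151 - 97) + 82880) = 1/(-248 + 82880) = 1/82632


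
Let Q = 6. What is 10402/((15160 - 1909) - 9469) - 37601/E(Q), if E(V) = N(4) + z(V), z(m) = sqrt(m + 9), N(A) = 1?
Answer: 71176305/26474 - 37601*sqrt(15)/14 ≈ -7713.5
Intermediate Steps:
z(m) = sqrt(9 + m)
E(V) = 1 + sqrt(9 + V)
10402/((15160 - 1909) - 9469) - 37601/E(Q) = 10402/((15160 - 1909) - 9469) - 37601/(1 + sqrt(9 + 6)) = 10402/(13251 - 9469) - 37601/(1 + sqrt(15)) = 10402/3782 - 37601/(1 + sqrt(15)) = 10402*(1/3782) - 37601/(1 + sqrt(15)) = 5201/1891 - 37601/(1 + sqrt(15))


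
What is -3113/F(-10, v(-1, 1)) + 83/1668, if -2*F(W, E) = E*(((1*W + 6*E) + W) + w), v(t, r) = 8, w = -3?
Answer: 325049/10425 ≈ 31.180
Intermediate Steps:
F(W, E) = -E*(-3 + 2*W + 6*E)/2 (F(W, E) = -E*(((1*W + 6*E) + W) - 3)/2 = -E*(((W + 6*E) + W) - 3)/2 = -E*((2*W + 6*E) - 3)/2 = -E*(-3 + 2*W + 6*E)/2)
-3113/F(-10, v(-1, 1)) + 83/1668 = -3113*1/(4*(3 - 6*8 - 2*(-10))) + 83/1668 = -3113*1/(4*(3 - 48 + 20)) + 83*(1/1668) = -3113/((1/2)*8*(-25)) + 83/1668 = -3113/(-100) + 83/1668 = -3113*(-1/100) + 83/1668 = 3113/100 + 83/1668 = 325049/10425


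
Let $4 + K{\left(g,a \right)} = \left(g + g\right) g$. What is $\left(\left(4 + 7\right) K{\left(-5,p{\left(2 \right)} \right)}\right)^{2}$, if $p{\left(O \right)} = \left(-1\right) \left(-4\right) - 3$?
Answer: $256036$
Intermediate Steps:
$p{\left(O \right)} = 1$ ($p{\left(O \right)} = 4 - 3 = 1$)
$K{\left(g,a \right)} = -4 + 2 g^{2}$ ($K{\left(g,a \right)} = -4 + \left(g + g\right) g = -4 + 2 g g = -4 + 2 g^{2}$)
$\left(\left(4 + 7\right) K{\left(-5,p{\left(2 \right)} \right)}\right)^{2} = \left(\left(4 + 7\right) \left(-4 + 2 \left(-5\right)^{2}\right)\right)^{2} = \left(11 \left(-4 + 2 \cdot 25\right)\right)^{2} = \left(11 \left(-4 + 50\right)\right)^{2} = \left(11 \cdot 46\right)^{2} = 506^{2} = 256036$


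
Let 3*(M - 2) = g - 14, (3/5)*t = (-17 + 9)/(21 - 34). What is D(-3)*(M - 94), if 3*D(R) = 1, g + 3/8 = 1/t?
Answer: -1447/45 ≈ -32.156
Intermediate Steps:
t = 40/39 (t = 5*((-17 + 9)/(21 - 34))/3 = 5*(-8/(-13))/3 = 5*(-8*(-1/13))/3 = (5/3)*(8/13) = 40/39 ≈ 1.0256)
g = ⅗ (g = -3/8 + 1/(40/39) = -3/8 + 39/40 = ⅗ ≈ 0.60000)
D(R) = ⅓ (D(R) = (⅓)*1 = ⅓)
M = -37/15 (M = 2 + (⅗ - 14)/3 = 2 + (⅓)*(-67/5) = 2 - 67/15 = -37/15 ≈ -2.4667)
D(-3)*(M - 94) = (-37/15 - 94)/3 = (⅓)*(-1447/15) = -1447/45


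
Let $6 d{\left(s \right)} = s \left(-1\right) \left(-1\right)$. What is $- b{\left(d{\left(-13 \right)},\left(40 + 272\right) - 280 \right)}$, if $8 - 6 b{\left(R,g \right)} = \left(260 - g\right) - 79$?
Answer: $\frac{47}{2} \approx 23.5$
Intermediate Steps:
$d{\left(s \right)} = \frac{s}{6}$ ($d{\left(s \right)} = \frac{s \left(-1\right) \left(-1\right)}{6} = \frac{- s \left(-1\right)}{6} = \frac{s}{6}$)
$b{\left(R,g \right)} = - \frac{173}{6} + \frac{g}{6}$ ($b{\left(R,g \right)} = \frac{4}{3} - \frac{\left(260 - g\right) - 79}{6} = \frac{4}{3} - \frac{181 - g}{6} = \frac{4}{3} + \left(- \frac{181}{6} + \frac{g}{6}\right) = - \frac{173}{6} + \frac{g}{6}$)
$- b{\left(d{\left(-13 \right)},\left(40 + 272\right) - 280 \right)} = - (- \frac{173}{6} + \frac{\left(40 + 272\right) - 280}{6}) = - (- \frac{173}{6} + \frac{312 - 280}{6}) = - (- \frac{173}{6} + \frac{1}{6} \cdot 32) = - (- \frac{173}{6} + \frac{16}{3}) = \left(-1\right) \left(- \frac{47}{2}\right) = \frac{47}{2}$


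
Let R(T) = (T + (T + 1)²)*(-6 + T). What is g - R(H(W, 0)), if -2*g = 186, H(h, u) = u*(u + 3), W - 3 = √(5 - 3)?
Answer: -87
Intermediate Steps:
W = 3 + √2 (W = 3 + √(5 - 3) = 3 + √2 ≈ 4.4142)
H(h, u) = u*(3 + u)
g = -93 (g = -½*186 = -93)
R(T) = (-6 + T)*(T + (1 + T)²) (R(T) = (T + (1 + T)²)*(-6 + T) = (-6 + T)*(T + (1 + T)²))
g - R(H(W, 0)) = -93 - (-6 + (0*(3 + 0))³ - 0*(3 + 0) - 3*(0*(3 + 0))²) = -93 - (-6 + (0*3)³ - 0*3 - 3*(0*3)²) = -93 - (-6 + 0³ - 17*0 - 3*0²) = -93 - (-6 + 0 + 0 - 3*0) = -93 - (-6 + 0 + 0 + 0) = -93 - 1*(-6) = -93 + 6 = -87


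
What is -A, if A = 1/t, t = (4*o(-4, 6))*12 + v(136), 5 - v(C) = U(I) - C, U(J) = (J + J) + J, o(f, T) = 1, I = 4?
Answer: -1/177 ≈ -0.0056497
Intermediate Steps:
U(J) = 3*J (U(J) = 2*J + J = 3*J)
v(C) = -7 + C (v(C) = 5 - (3*4 - C) = 5 - (12 - C) = 5 + (-12 + C) = -7 + C)
t = 177 (t = (4*1)*12 + (-7 + 136) = 4*12 + 129 = 48 + 129 = 177)
A = 1/177 ≈ 0.0056497
-A = -1*1/177 = -1/177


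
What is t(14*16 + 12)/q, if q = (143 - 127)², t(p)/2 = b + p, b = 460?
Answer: 87/16 ≈ 5.4375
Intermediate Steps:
t(p) = 920 + 2*p (t(p) = 2*(460 + p) = 920 + 2*p)
q = 256 (q = 16² = 256)
t(14*16 + 12)/q = (920 + 2*(14*16 + 12))/256 = (920 + 2*(224 + 12))*(1/256) = (920 + 2*236)*(1/256) = (920 + 472)*(1/256) = 1392*(1/256) = 87/16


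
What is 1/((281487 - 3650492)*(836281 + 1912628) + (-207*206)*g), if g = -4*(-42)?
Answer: -1/9261095329401 ≈ -1.0798e-13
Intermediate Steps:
g = 168
1/((281487 - 3650492)*(836281 + 1912628) + (-207*206)*g) = 1/((281487 - 3650492)*(836281 + 1912628) - 207*206*168) = 1/(-3369005*2748909 - 42642*168) = 1/(-9261088165545 - 7163856) = 1/(-9261095329401) = -1/9261095329401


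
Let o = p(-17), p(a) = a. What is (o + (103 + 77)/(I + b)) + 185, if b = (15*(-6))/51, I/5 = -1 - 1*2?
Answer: 2988/19 ≈ 157.26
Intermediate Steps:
o = -17
I = -15 (I = 5*(-1 - 1*2) = 5*(-1 - 2) = 5*(-3) = -15)
b = -30/17 (b = -90*1/51 = -30/17 ≈ -1.7647)
(o + (103 + 77)/(I + b)) + 185 = (-17 + (103 + 77)/(-15 - 30/17)) + 185 = (-17 + 180/(-285/17)) + 185 = (-17 + 180*(-17/285)) + 185 = (-17 - 204/19) + 185 = -527/19 + 185 = 2988/19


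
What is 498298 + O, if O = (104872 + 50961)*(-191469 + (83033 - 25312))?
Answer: -20841853786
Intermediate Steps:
O = -20842352084 (O = 155833*(-191469 + 57721) = 155833*(-133748) = -20842352084)
498298 + O = 498298 - 20842352084 = -20841853786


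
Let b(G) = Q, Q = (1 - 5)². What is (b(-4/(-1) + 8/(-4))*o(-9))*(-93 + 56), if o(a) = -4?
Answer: 2368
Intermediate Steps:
Q = 16 (Q = (-4)² = 16)
b(G) = 16
(b(-4/(-1) + 8/(-4))*o(-9))*(-93 + 56) = (16*(-4))*(-93 + 56) = -64*(-37) = 2368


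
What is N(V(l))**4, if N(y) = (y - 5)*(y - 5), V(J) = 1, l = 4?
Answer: 65536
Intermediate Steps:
N(y) = (-5 + y)**2 (N(y) = (-5 + y)*(-5 + y) = (-5 + y)**2)
N(V(l))**4 = ((-5 + 1)**2)**4 = ((-4)**2)**4 = 16**4 = 65536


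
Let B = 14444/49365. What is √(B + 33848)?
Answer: 2*√2291250371885/16455 ≈ 183.98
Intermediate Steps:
B = 14444/49365 (B = 14444*(1/49365) = 14444/49365 ≈ 0.29260)
√(B + 33848) = √(14444/49365 + 33848) = √(1670920964/49365) = 2*√2291250371885/16455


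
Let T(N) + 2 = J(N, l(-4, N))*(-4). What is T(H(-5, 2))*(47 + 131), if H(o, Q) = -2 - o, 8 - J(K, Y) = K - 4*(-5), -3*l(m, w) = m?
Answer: 10324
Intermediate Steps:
l(m, w) = -m/3
J(K, Y) = -12 - K (J(K, Y) = 8 - (K - 4*(-5)) = 8 - (K + 20) = 8 - (20 + K) = 8 + (-20 - K) = -12 - K)
T(N) = 46 + 4*N (T(N) = -2 + (-12 - N)*(-4) = -2 + (48 + 4*N) = 46 + 4*N)
T(H(-5, 2))*(47 + 131) = (46 + 4*(-2 - 1*(-5)))*(47 + 131) = (46 + 4*(-2 + 5))*178 = (46 + 4*3)*178 = (46 + 12)*178 = 58*178 = 10324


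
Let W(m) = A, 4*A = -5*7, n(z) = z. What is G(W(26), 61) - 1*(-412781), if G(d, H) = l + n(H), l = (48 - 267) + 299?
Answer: 412922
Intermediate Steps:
A = -35/4 (A = (-5*7)/4 = (¼)*(-35) = -35/4 ≈ -8.7500)
W(m) = -35/4
l = 80 (l = -219 + 299 = 80)
G(d, H) = 80 + H
G(W(26), 61) - 1*(-412781) = (80 + 61) - 1*(-412781) = 141 + 412781 = 412922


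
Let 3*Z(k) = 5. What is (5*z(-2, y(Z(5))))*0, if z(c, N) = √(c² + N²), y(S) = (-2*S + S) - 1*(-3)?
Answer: 0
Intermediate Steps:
Z(k) = 5/3 (Z(k) = (⅓)*5 = 5/3)
y(S) = 3 - S (y(S) = -S + 3 = 3 - S)
z(c, N) = √(N² + c²)
(5*z(-2, y(Z(5))))*0 = (5*√((3 - 1*5/3)² + (-2)²))*0 = (5*√((3 - 5/3)² + 4))*0 = (5*√((4/3)² + 4))*0 = (5*√(16/9 + 4))*0 = (5*√(52/9))*0 = (5*(2*√13/3))*0 = (10*√13/3)*0 = 0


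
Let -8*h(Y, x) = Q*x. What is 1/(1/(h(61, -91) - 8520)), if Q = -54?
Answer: -36537/4 ≈ -9134.3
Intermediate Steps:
h(Y, x) = 27*x/4 (h(Y, x) = -(-27)*x/4 = 27*x/4)
1/(1/(h(61, -91) - 8520)) = 1/(1/((27/4)*(-91) - 8520)) = 1/(1/(-2457/4 - 8520)) = 1/(1/(-36537/4)) = 1/(-4/36537) = -36537/4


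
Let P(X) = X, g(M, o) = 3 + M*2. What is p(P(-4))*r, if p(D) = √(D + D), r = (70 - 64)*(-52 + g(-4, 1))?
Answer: -684*I*√2 ≈ -967.32*I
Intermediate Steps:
g(M, o) = 3 + 2*M
r = -342 (r = (70 - 64)*(-52 + (3 + 2*(-4))) = 6*(-52 + (3 - 8)) = 6*(-52 - 5) = 6*(-57) = -342)
p(D) = √2*√D (p(D) = √(2*D) = √2*√D)
p(P(-4))*r = (√2*√(-4))*(-342) = (√2*(2*I))*(-342) = (2*I*√2)*(-342) = -684*I*√2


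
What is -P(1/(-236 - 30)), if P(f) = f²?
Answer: -1/70756 ≈ -1.4133e-5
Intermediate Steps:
-P(1/(-236 - 30)) = -(1/(-236 - 30))² = -(1/(-266))² = -(-1/266)² = -1*1/70756 = -1/70756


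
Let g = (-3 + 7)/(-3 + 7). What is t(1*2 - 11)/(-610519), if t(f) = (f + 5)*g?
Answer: 4/610519 ≈ 6.5518e-6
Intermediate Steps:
g = 1 (g = 4/4 = 4*(¼) = 1)
t(f) = 5 + f (t(f) = (f + 5)*1 = (5 + f)*1 = 5 + f)
t(1*2 - 11)/(-610519) = (5 + (1*2 - 11))/(-610519) = (5 + (2 - 11))*(-1/610519) = (5 - 9)*(-1/610519) = -4*(-1/610519) = 4/610519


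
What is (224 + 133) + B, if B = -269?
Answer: 88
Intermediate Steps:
(224 + 133) + B = (224 + 133) - 269 = 357 - 269 = 88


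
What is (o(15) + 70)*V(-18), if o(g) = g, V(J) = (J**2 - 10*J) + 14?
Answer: 44030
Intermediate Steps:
V(J) = 14 + J**2 - 10*J
(o(15) + 70)*V(-18) = (15 + 70)*(14 + (-18)**2 - 10*(-18)) = 85*(14 + 324 + 180) = 85*518 = 44030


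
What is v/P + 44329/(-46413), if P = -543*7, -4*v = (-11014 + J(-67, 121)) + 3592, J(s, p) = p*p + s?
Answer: -28502695/58805271 ≈ -0.48470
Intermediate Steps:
J(s, p) = s + p² (J(s, p) = p² + s = s + p²)
v = -1788 (v = -((-11014 + (-67 + 121²)) + 3592)/4 = -((-11014 + (-67 + 14641)) + 3592)/4 = -((-11014 + 14574) + 3592)/4 = -(3560 + 3592)/4 = -¼*7152 = -1788)
P = -3801
v/P + 44329/(-46413) = -1788/(-3801) + 44329/(-46413) = -1788*(-1/3801) + 44329*(-1/46413) = 596/1267 - 44329/46413 = -28502695/58805271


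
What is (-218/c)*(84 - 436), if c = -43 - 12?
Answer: -6976/5 ≈ -1395.2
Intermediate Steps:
c = -55
(-218/c)*(84 - 436) = (-218/(-55))*(84 - 436) = -218*(-1/55)*(-352) = (218/55)*(-352) = -6976/5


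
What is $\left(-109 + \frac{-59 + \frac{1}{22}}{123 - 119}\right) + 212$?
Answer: $\frac{7767}{88} \approx 88.261$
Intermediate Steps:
$\left(-109 + \frac{-59 + \frac{1}{22}}{123 - 119}\right) + 212 = \left(-109 + \frac{-59 + \frac{1}{22}}{4}\right) + 212 = \left(-109 - \frac{1297}{88}\right) + 212 = - \frac{10889}{88} + 212 = \frac{7767}{88}$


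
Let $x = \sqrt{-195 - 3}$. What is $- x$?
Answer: $- 3 i \sqrt{22} \approx - 14.071 i$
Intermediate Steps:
$x = 3 i \sqrt{22}$ ($x = \sqrt{-195 - 3} = \sqrt{-198} = 3 i \sqrt{22} \approx 14.071 i$)
$- x = - 3 i \sqrt{22}$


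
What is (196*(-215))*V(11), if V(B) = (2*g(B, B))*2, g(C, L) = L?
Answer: -1854160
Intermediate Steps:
V(B) = 4*B (V(B) = (2*B)*2 = 4*B)
(196*(-215))*V(11) = (196*(-215))*(4*11) = -42140*44 = -1854160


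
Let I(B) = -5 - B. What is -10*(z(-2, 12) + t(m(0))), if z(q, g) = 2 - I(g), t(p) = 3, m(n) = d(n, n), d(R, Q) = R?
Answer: -220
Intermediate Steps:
m(n) = n
z(q, g) = 7 + g (z(q, g) = 2 - (-5 - g) = 2 + (5 + g) = 7 + g)
-10*(z(-2, 12) + t(m(0))) = -10*((7 + 12) + 3) = -10*(19 + 3) = -10*22 = -220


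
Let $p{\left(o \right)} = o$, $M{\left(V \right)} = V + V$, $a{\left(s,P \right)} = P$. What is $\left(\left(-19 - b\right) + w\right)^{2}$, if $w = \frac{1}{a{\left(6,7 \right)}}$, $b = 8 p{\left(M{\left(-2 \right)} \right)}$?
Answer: $\frac{8464}{49} \approx 172.73$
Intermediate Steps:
$M{\left(V \right)} = 2 V$
$b = -32$ ($b = 8 \cdot 2 \left(-2\right) = 8 \left(-4\right) = -32$)
$w = \frac{1}{7} \approx 0.14286$
$\left(\left(-19 - b\right) + w\right)^{2} = \left(\left(-19 - -32\right) + \frac{1}{7}\right)^{2} = \left(\left(-19 + 32\right) + \frac{1}{7}\right)^{2} = \left(13 + \frac{1}{7}\right)^{2} = \left(\frac{92}{7}\right)^{2} = \frac{8464}{49}$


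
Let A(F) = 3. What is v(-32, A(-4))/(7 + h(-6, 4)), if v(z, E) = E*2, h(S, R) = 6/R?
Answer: 12/17 ≈ 0.70588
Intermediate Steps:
v(z, E) = 2*E
v(-32, A(-4))/(7 + h(-6, 4)) = (2*3)/(7 + 6/4) = 6/(7 + 6*(¼)) = 6/(7 + 3/2) = 6/(17/2) = 6*(2/17) = 12/17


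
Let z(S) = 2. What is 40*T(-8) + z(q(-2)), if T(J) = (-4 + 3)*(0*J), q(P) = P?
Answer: 2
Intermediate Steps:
T(J) = 0 (T(J) = -1*0 = 0)
40*T(-8) + z(q(-2)) = 40*0 + 2 = 0 + 2 = 2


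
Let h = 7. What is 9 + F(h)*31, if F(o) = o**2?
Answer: 1528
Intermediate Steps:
9 + F(h)*31 = 9 + 7**2*31 = 9 + 49*31 = 9 + 1519 = 1528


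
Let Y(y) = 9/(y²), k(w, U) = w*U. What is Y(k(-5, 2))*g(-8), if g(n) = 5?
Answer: 9/20 ≈ 0.45000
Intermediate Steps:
k(w, U) = U*w
Y(y) = 9/y²
Y(k(-5, 2))*g(-8) = (9/(2*(-5))²)*5 = (9/(-10)²)*5 = (9*(1/100))*5 = (9/100)*5 = 9/20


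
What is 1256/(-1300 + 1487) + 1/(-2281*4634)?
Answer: 13276113237/1976618798 ≈ 6.7166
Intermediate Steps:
1256/(-1300 + 1487) + 1/(-2281*4634) = 1256/187 - 1/2281*1/4634 = 1256*(1/187) - 1/10570154 = 1256/187 - 1/10570154 = 13276113237/1976618798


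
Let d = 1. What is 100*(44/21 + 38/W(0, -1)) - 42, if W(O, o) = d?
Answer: 83318/21 ≈ 3967.5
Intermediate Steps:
W(O, o) = 1
100*(44/21 + 38/W(0, -1)) - 42 = 100*(44/21 + 38/1) - 42 = 100*(44*(1/21) + 38*1) - 42 = 100*(44/21 + 38) - 42 = 100*(842/21) - 42 = 84200/21 - 42 = 83318/21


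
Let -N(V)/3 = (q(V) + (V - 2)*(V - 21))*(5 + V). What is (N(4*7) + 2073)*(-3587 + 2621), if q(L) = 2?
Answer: 15594138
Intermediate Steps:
N(V) = -3*(2 + (-21 + V)*(-2 + V))*(5 + V) (N(V) = -3*(2 + (V - 2)*(V - 21))*(5 + V) = -3*(2 + (-2 + V)*(-21 + V))*(5 + V) = -3*(2 + (-21 + V)*(-2 + V))*(5 + V))
(N(4*7) + 2073)*(-3587 + 2621) = ((-660 - 3*(4*7)**3 + 54*(4*7)**2 + 213*(4*7)) + 2073)*(-3587 + 2621) = ((-660 - 3*28**3 + 54*28**2 + 213*28) + 2073)*(-966) = ((-660 - 3*21952 + 54*784 + 5964) + 2073)*(-966) = ((-660 - 65856 + 42336 + 5964) + 2073)*(-966) = (-18216 + 2073)*(-966) = -16143*(-966) = 15594138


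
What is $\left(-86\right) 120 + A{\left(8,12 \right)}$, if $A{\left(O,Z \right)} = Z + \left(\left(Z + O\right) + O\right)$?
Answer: $-10280$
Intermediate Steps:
$A{\left(O,Z \right)} = 2 O + 2 Z$ ($A{\left(O,Z \right)} = Z + \left(\left(O + Z\right) + O\right) = Z + \left(Z + 2 O\right) = 2 O + 2 Z$)
$\left(-86\right) 120 + A{\left(8,12 \right)} = \left(-86\right) 120 + \left(2 \cdot 8 + 2 \cdot 12\right) = -10320 + \left(16 + 24\right) = -10320 + 40 = -10280$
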